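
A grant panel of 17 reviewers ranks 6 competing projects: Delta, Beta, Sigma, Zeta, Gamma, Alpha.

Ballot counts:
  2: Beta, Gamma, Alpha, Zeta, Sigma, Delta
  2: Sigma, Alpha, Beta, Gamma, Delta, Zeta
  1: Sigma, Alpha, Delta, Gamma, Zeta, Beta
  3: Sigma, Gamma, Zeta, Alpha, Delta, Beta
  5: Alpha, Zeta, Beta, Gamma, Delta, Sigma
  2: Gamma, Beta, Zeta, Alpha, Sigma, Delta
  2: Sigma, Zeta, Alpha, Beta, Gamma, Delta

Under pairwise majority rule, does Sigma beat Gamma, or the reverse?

Ballots ranking Sigma above Gamma: 2 + 1 + 3 + 2 = 8.
Ballots ranking Gamma above Sigma: 17 − 8 = 9.
Gamma wins the head-to-head 9–8.

Gamma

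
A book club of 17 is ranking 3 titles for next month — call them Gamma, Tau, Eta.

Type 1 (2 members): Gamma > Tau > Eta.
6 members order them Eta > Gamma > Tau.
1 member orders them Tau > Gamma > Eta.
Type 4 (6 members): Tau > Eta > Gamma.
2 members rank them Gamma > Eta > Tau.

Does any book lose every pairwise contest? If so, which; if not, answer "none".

Head-to-head results (17 members):
Gamma vs Tau: Gamma preferred on 2+6+2 = 10 ballots; Gamma wins 10–7.
Gamma–Eta: Eta 12–5.
Tau vs Eta: 2+1+6 = 9 for Tau, 8 for Eta — Tau by 9–8.
No book is winless: Gamma beats Tau; Tau beats Eta; Eta beats Gamma. There is no Condorcet loser.

none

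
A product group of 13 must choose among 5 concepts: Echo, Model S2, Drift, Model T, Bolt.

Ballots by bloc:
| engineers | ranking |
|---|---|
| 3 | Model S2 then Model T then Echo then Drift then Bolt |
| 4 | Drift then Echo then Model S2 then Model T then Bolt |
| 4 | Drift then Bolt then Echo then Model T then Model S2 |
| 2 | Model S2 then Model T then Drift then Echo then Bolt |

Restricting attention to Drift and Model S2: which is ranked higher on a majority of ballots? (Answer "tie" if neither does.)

Ballots ranking Drift above Model S2: 4 + 4 = 8.
Ballots ranking Model S2 above Drift: 13 − 8 = 5.
Drift wins the head-to-head 8–5.

Drift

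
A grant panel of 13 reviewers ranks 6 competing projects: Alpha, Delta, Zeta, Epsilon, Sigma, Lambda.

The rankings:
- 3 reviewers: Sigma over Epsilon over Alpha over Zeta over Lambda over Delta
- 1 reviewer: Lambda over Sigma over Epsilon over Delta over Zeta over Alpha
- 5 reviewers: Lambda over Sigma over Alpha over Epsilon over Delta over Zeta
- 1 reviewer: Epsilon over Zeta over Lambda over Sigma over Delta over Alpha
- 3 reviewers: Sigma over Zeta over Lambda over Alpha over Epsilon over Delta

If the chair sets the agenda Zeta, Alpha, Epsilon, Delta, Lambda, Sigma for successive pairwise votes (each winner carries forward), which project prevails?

Round 1: Zeta vs Alpha — 5–8, Alpha advances.
Round 2: Alpha vs Epsilon — 8–5, Alpha advances.
Round 3: Alpha vs Delta — 11–2, Alpha advances.
Round 4: Alpha vs Lambda — 3–10, Lambda advances.
Round 5: Lambda vs Sigma — 7–6, Lambda advances.
The agenda winner is Lambda.

Lambda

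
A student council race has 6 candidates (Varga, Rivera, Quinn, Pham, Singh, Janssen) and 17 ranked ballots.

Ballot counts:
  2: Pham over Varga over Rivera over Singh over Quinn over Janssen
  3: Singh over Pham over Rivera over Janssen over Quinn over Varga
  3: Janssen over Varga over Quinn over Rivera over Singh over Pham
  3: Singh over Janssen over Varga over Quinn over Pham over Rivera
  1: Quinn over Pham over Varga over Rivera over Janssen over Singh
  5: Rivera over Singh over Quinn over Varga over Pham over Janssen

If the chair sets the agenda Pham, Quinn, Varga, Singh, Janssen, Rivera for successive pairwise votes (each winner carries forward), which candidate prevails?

Rivera

Round 1: Pham vs Quinn — 5–12, Quinn advances.
Round 2: Quinn vs Varga — 9–8, Quinn advances.
Round 3: Quinn vs Singh — 4–13, Singh advances.
Round 4: Singh vs Janssen — 13–4, Singh advances.
Round 5: Singh vs Rivera — 6–11, Rivera advances.
The agenda winner is Rivera.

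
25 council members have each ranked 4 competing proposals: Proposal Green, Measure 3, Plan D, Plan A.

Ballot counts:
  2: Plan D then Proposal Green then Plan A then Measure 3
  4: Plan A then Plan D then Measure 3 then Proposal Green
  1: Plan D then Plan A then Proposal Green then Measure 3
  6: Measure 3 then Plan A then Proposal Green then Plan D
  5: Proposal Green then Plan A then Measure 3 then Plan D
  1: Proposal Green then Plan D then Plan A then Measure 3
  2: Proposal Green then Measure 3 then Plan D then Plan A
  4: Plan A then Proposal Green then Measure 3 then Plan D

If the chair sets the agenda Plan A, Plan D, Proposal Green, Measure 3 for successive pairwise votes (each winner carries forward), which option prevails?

Plan A

Round 1: Plan A vs Plan D — 19–6, Plan A advances.
Round 2: Plan A vs Proposal Green — 15–10, Plan A advances.
Round 3: Plan A vs Measure 3 — 17–8, Plan A advances.
The agenda winner is Plan A.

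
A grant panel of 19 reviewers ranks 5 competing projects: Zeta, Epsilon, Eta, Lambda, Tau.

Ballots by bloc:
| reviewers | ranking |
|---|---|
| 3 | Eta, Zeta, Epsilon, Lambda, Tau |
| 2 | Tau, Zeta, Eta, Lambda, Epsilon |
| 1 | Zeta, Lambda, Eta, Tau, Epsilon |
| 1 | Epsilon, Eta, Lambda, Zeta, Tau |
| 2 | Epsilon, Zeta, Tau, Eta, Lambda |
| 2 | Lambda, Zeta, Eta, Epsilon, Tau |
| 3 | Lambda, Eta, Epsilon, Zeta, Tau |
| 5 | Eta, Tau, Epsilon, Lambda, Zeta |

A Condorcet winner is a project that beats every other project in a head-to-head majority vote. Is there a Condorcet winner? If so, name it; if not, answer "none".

Eta

Head-to-head results (19 reviewers):
Zeta–Epsilon: Epsilon 11–8.
Zeta vs Eta: Eta wins 12–7.
Zeta vs Lambda: Lambda, 11–8.
Zeta vs Tau: Zeta, 12–7.
Epsilon–Eta: Eta 16–3.
Epsilon vs Lambda: Epsilon, 11–8.
Epsilon vs Tau: Epsilon wins 11–8.
Eta vs Lambda: Eta, 13–6.
Eta vs Tau: Eta wins 15–4.
Lambda–Tau: Lambda 10–9.
Only Eta has no losses; Eta is the Condorcet winner.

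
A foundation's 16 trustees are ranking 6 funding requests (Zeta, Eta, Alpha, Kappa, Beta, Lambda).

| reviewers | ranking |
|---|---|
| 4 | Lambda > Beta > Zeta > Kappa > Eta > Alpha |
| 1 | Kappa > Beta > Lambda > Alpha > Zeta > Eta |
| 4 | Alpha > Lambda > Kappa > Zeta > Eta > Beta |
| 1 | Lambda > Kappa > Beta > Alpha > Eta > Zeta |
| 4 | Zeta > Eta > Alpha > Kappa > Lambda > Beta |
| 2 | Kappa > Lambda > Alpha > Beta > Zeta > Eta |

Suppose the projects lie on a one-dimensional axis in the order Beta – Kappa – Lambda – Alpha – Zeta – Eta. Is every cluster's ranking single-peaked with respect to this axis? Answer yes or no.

Axis positions: Beta=1, Kappa=2, Lambda=3, Alpha=4, Zeta=5, Eta=6.
Cluster 1: ranking walks positions 3-1-5-2-6-4; Beta is ranked above Kappa even though Kappa lies between Beta and the peak Lambda on the axis — preferences dip and rise again. Not single-peaked.
Cluster 2 (peak Kappa at position 2): ranking walks positions 2-1-3-4-5-6, expanding outward from the peak — single-peaked.
Cluster 3 (peak Alpha at position 4): ranking walks positions 4-3-2-5-6-1, expanding outward from the peak — single-peaked.
Cluster 4: ranking walks positions 3-2-1-4-6-5; Eta is ranked above Zeta even though Zeta lies between Eta and the peak Lambda on the axis — preferences dip and rise again. Not single-peaked.
Cluster 5: ranking walks positions 5-6-4-2-3-1; Kappa is ranked above Lambda even though Lambda lies between Kappa and the peak Zeta on the axis — preferences dip and rise again. Not single-peaked.
Cluster 6 (peak Kappa at position 2): ranking walks positions 2-3-4-1-5-6, expanding outward from the peak — single-peaked.
Cluster 1 violates single-peakedness, so the profile is not single-peaked on this axis.

no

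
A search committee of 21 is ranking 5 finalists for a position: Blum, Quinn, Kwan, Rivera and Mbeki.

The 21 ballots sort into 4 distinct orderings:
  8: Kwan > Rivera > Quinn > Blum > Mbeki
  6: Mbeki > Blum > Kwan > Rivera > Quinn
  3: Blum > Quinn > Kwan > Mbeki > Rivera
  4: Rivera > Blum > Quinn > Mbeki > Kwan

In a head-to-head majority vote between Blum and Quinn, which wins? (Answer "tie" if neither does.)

Ballots ranking Blum above Quinn: 6 + 3 + 4 = 13.
Ballots ranking Quinn above Blum: 21 − 13 = 8.
Blum wins the head-to-head 13–8.

Blum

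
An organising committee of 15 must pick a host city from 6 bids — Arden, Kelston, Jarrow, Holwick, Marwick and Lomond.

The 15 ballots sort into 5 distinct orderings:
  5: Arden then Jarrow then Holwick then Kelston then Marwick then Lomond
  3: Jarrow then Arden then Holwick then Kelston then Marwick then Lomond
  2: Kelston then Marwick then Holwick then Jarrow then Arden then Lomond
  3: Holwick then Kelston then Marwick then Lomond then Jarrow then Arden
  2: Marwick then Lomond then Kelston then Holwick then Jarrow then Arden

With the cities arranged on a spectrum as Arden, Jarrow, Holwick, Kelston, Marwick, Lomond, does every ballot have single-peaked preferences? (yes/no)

yes

Axis positions: Arden=1, Jarrow=2, Holwick=3, Kelston=4, Marwick=5, Lomond=6.
Type 1 (peak Arden at position 1): ranking walks positions 1-2-3-4-5-6, expanding outward from the peak — single-peaked.
Type 2 (peak Jarrow at position 2): ranking walks positions 2-1-3-4-5-6, expanding outward from the peak — single-peaked.
Type 3 (peak Kelston at position 4): ranking walks positions 4-5-3-2-1-6, expanding outward from the peak — single-peaked.
Type 4 (peak Holwick at position 3): ranking walks positions 3-4-5-6-2-1, expanding outward from the peak — single-peaked.
Type 5 (peak Marwick at position 5): ranking walks positions 5-6-4-3-2-1, expanding outward from the peak — single-peaked.
Every ranking is single-peaked on this axis.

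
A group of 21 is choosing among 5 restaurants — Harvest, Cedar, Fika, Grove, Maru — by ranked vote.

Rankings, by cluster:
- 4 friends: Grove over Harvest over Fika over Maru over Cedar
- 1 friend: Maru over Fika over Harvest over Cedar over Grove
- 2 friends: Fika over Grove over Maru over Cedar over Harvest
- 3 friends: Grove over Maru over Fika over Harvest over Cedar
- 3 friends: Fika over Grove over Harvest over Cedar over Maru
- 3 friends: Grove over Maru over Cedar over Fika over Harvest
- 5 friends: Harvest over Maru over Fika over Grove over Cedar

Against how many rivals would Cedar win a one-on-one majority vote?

Cedar against each rival (21 friends):
Cedar vs Harvest: Harvest wins 16–5.
Cedar vs Fika: Fika, 18–3.
Cedar vs Grove: Grove, 20–1.
Cedar vs Maru: Maru wins 18–3.
Cedar beats no one; loses to Harvest, Fika, Grove, Maru — 0 pairwise wins.

0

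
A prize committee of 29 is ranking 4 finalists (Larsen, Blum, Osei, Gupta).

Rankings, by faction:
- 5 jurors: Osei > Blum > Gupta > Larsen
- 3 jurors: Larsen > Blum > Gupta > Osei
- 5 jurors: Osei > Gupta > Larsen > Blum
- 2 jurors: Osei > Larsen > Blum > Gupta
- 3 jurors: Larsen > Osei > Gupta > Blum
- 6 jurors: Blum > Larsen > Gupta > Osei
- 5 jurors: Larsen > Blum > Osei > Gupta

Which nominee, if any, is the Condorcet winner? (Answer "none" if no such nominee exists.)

Pairwise majorities:
Larsen vs Blum: 18 to 11, Larsen.
Larsen–Osei: Larsen 17–12.
Larsen vs Gupta: 3+2+3+6+5 = 19 for Larsen, 10 for Gupta — Larsen by 19–10.
Blum vs Osei: Osei wins 15–14.
Blum vs Gupta: Blum is ranked higher on 5+3+2+6+5 = 21 ballots, Gupta on 8. Blum wins 21–8.
Osei vs Gupta: 5+5+2+3+5 = 20 for Osei, 9 for Gupta — Osei by 20–9.
Larsen beats each of Blum, Osei, Gupta — Larsen is the Condorcet winner.

Larsen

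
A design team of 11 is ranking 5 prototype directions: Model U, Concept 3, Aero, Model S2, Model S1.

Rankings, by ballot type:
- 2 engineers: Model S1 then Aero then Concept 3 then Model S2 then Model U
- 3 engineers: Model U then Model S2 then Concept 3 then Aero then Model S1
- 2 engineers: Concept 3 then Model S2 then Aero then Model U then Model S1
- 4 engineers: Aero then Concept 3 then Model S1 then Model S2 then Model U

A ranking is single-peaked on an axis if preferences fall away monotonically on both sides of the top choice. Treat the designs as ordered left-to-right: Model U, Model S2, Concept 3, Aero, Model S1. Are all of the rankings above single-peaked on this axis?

Axis positions: Model U=1, Model S2=2, Concept 3=3, Aero=4, Model S1=5.
Ballot type 1 (peak Model S1 at position 5): ranking walks positions 5-4-3-2-1, expanding outward from the peak — single-peaked.
Ballot type 2 (peak Model U at position 1): ranking walks positions 1-2-3-4-5, expanding outward from the peak — single-peaked.
Ballot type 3 (peak Concept 3 at position 3): ranking walks positions 3-2-4-1-5, expanding outward from the peak — single-peaked.
Ballot type 4 (peak Aero at position 4): ranking walks positions 4-3-5-2-1, expanding outward from the peak — single-peaked.
Every ranking is single-peaked on this axis.

yes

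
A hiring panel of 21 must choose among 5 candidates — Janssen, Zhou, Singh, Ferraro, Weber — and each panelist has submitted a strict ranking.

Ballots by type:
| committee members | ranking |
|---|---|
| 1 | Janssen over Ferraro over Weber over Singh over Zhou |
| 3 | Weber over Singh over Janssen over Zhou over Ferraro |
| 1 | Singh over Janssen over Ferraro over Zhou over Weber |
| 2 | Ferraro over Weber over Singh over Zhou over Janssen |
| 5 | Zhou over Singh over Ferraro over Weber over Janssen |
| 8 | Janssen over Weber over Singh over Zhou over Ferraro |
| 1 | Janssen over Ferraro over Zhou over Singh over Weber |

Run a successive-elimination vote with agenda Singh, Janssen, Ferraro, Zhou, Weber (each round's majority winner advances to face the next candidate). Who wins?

Weber

Round 1: Singh vs Janssen — 11–10, Singh advances.
Round 2: Singh vs Ferraro — 17–4, Singh advances.
Round 3: Singh vs Zhou — 15–6, Singh advances.
Round 4: Singh vs Weber — 7–14, Weber advances.
The agenda winner is Weber.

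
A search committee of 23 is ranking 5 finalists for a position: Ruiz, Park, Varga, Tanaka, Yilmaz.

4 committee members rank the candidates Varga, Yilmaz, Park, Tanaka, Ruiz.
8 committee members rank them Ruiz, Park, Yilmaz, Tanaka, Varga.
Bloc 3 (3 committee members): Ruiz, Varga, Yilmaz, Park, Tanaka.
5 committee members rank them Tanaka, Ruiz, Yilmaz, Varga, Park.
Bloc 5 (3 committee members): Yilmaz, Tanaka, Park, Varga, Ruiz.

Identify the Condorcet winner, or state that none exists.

Check each pair by majority over 23 ballots:
Ruiz vs Park: Ruiz wins 16–7.
Ruiz–Varga: Ruiz 16–7.
Ruiz vs Tanaka: Tanaka wins 12–11.
Ruiz vs Yilmaz: Ruiz, 16–7.
Park–Varga: Varga 12–11.
Park vs Tanaka: Park, 15–8.
Park–Yilmaz: Yilmaz 15–8.
Varga vs Tanaka: Tanaka, 16–7.
Varga vs Yilmaz: Yilmaz, 16–7.
Tanaka vs Yilmaz: Yilmaz wins 18–5.
Every candidate loses at least once (Ruiz loses to Tanaka; Park loses to Ruiz; Varga loses to Ruiz; Tanaka loses to Park; Yilmaz loses to Ruiz). The majority relation contains the cycle Ruiz > Park > Tanaka > Ruiz, so there is no Condorcet winner.

none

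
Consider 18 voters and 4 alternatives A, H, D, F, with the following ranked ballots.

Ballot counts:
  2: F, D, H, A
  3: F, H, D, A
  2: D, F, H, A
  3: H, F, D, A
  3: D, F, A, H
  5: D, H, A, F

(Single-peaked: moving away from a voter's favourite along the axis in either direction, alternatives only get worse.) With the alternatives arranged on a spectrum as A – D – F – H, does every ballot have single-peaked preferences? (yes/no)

no

Axis positions: A=1, D=2, F=3, H=4.
Bloc 1 (peak F at position 3): ranking walks positions 3-2-4-1, expanding outward from the peak — single-peaked.
Bloc 2 (peak F at position 3): ranking walks positions 3-4-2-1, expanding outward from the peak — single-peaked.
Bloc 3 (peak D at position 2): ranking walks positions 2-3-4-1, expanding outward from the peak — single-peaked.
Bloc 4 (peak H at position 4): ranking walks positions 4-3-2-1, expanding outward from the peak — single-peaked.
Bloc 5 (peak D at position 2): ranking walks positions 2-3-1-4, expanding outward from the peak — single-peaked.
Bloc 6: ranking walks positions 2-4-1-3; H is ranked above F even though F lies between H and the peak D on the axis — preferences dip and rise again. Not single-peaked.
Bloc 6 violates single-peakedness, so the profile is not single-peaked on this axis.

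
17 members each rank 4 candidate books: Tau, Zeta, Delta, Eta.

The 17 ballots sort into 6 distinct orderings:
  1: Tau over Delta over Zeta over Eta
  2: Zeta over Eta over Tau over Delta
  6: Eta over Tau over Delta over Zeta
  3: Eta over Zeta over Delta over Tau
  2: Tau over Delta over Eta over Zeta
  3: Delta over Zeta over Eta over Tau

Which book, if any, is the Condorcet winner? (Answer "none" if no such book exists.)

Pairwise majorities:
Tau vs Zeta: 1+6+2 = 9 for Tau, 8 for Zeta — Tau by 9–8.
Tau vs Delta: Tau wins 11–6.
Tau vs Eta: Tau preferred on 1+2 = 3 ballots; Eta wins 14–3.
Zeta vs Delta: Delta, 12–5.
Zeta vs Eta: Zeta preferred on 1+2+3 = 6 ballots; Eta wins 11–6.
Delta vs Eta: 1+2+3 = 6 for Delta, 11 for Eta — Eta by 11–6.
Eta beats each of Tau, Zeta, Delta — Eta is the Condorcet winner.

Eta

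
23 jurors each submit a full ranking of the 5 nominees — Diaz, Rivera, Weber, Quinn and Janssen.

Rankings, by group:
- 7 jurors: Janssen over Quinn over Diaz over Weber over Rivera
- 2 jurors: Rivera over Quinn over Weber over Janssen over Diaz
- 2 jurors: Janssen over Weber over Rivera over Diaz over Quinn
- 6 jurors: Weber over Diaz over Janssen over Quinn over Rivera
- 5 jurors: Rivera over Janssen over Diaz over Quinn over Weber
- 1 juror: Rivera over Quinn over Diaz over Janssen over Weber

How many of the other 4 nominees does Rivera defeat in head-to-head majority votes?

Rivera against each rival (23 jurors):
Rivera vs Diaz: Rivera is ranked higher on 2+2+5+1 = 10 ballots, Diaz on 13. Diaz wins 13–10.
Rivera vs Weber: Rivera preferred on 2+5+1 = 8 ballots; Weber wins 15–8.
Rivera vs Quinn: 10 to 13, Quinn.
Rivera vs Janssen: Rivera preferred on 2+5+1 = 8 ballots; Janssen wins 15–8.
Rivera beats no one; loses to Diaz, Weber, Quinn, Janssen — 0 pairwise wins.

0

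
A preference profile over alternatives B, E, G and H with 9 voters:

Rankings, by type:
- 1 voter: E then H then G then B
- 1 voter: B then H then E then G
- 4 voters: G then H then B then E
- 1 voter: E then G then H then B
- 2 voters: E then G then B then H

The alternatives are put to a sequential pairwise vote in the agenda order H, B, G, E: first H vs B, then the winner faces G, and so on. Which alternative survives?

Round 1: H vs B — 6–3, H advances.
Round 2: H vs G — 2–7, G advances.
Round 3: G vs E — 4–5, E advances.
E survives the agenda.

E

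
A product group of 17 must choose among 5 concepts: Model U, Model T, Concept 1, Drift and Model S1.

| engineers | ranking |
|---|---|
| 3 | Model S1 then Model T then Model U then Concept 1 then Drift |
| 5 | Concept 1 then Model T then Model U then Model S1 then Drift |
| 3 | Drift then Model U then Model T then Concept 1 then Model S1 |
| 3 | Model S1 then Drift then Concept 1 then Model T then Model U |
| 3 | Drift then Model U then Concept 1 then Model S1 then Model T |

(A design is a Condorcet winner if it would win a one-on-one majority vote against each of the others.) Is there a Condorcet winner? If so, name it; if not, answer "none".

Check each pair by majority over 17 ballots:
Model U–Model T: Model T 11–6.
Model U–Concept 1: Model U 9–8.
Model U vs Drift: Drift wins 9–8.
Model U vs Model S1: Model U preferred on 5+3+3 = 11 ballots; Model U wins 11–6.
Model T vs Concept 1: Model T preferred on 3+3 = 6 ballots; Concept 1 wins 11–6.
Model T vs Drift: 8 to 9, Drift.
Model T vs Model S1: 8 to 9, Model S1.
Concept 1 vs Drift: Drift, 9–8.
Concept 1 vs Model S1: Concept 1 preferred on 5+3+3 = 11 ballots; Concept 1 wins 11–6.
Drift vs Model S1: Drift is ranked higher on 3+3 = 6 ballots, Model S1 on 11. Model S1 wins 11–6.
Each design drops at least one matchup (Model U loses to Model T; Model T loses to Concept 1; Concept 1 loses to Model U; Drift loses to Model S1; Model S1 loses to Model U); the cycle Model U beats Concept 1 beats Model T beats Model U rules out a Condorcet winner.

none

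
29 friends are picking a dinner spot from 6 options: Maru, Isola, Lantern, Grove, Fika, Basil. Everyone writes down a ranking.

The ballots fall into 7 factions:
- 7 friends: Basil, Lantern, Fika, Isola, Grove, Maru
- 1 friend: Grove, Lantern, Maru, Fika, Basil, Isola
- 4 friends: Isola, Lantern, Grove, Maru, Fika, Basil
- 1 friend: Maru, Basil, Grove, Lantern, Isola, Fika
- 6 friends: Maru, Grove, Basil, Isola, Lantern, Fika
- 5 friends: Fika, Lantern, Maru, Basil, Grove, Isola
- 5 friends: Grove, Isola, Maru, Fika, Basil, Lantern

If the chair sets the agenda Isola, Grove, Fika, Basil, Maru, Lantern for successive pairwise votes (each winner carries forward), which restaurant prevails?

Lantern

Round 1: Isola vs Grove — 11–18, Grove advances.
Round 2: Grove vs Fika — 17–12, Grove advances.
Round 3: Grove vs Basil — 16–13, Grove advances.
Round 4: Grove vs Maru — 17–12, Grove advances.
Round 5: Grove vs Lantern — 13–16, Lantern advances.
The agenda winner is Lantern.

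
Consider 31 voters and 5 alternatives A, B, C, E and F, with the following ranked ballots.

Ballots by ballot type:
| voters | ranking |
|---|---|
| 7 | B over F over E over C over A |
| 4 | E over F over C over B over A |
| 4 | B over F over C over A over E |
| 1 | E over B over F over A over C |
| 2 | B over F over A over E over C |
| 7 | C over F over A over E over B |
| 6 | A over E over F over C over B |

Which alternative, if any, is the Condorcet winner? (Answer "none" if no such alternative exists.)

F

Pairwise majorities:
A vs B: B wins 18–13.
A vs C: C wins 22–9.
A–E: A 19–12.
A vs F: F wins 25–6.
B vs C: C, 17–14.
B vs E: E wins 18–13.
B–F: F 17–14.
C vs E: E wins 20–11.
C vs F: F, 24–7.
E–F: F 20–11.
F defeats every rival head-to-head and is the Condorcet winner.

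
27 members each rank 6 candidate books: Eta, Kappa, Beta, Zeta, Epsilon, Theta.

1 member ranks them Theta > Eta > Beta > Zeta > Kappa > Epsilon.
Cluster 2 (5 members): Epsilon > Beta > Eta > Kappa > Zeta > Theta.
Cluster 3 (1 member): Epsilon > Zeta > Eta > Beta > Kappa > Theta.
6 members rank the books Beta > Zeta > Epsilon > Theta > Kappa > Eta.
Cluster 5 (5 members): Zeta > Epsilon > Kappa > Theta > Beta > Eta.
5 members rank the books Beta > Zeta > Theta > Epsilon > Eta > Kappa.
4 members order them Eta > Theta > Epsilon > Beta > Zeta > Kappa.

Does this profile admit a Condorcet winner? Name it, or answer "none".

none

Check each pair by majority over 27 ballots:
Eta vs Kappa: Eta wins 16–11.
Eta vs Beta: Eta preferred on 1+1+4 = 6 ballots; Beta wins 21–6.
Eta vs Zeta: Eta is ranked higher on 1+5+4 = 10 ballots, Zeta on 17. Zeta wins 17–10.
Eta–Epsilon: Epsilon 22–5.
Eta vs Theta: Theta wins 17–10.
Kappa–Beta: Beta 22–5.
Kappa vs Zeta: Kappa is ranked higher on 5 ballots, Zeta on 22. Zeta wins 22–5.
Kappa vs Epsilon: Kappa is ranked higher on 1 ballot, Epsilon on 26. Epsilon wins 26–1.
Kappa vs Theta: Theta, 16–11.
Beta vs Zeta: 1+5+6+5+4 = 21 for Beta, 6 for Zeta — Beta by 21–6.
Beta vs Epsilon: 12 to 15, Epsilon.
Beta vs Theta: Beta wins 17–10.
Zeta vs Epsilon: Zeta, 17–10.
Zeta vs Theta: 5+1+6+5+5 = 22 for Zeta, 5 for Theta — Zeta by 22–5.
Epsilon vs Theta: Epsilon, 17–10.
Each book drops at least one matchup (Eta loses to Beta; Kappa loses to Eta; Beta loses to Epsilon; Zeta loses to Beta; Epsilon loses to Zeta; Theta loses to Beta); the cycle Beta > Zeta > Epsilon > Beta rules out a Condorcet winner.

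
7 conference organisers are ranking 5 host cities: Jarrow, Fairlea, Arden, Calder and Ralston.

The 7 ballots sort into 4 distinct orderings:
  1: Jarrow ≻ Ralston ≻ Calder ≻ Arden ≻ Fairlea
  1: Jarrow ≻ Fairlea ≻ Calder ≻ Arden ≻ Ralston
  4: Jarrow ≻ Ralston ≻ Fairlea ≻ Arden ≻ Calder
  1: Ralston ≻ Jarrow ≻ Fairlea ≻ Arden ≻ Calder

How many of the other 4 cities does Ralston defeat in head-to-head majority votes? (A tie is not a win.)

Ralston against each rival (7 organisers):
Ralston vs Jarrow: 1 to 6, Jarrow.
Ralston vs Fairlea: Ralston wins 6–1.
Ralston vs Arden: Ralston wins 6–1.
Ralston vs Calder: 6 to 1, Ralston.
Ralston beats Fairlea, Arden, Calder; loses to Jarrow — 3 pairwise wins.

3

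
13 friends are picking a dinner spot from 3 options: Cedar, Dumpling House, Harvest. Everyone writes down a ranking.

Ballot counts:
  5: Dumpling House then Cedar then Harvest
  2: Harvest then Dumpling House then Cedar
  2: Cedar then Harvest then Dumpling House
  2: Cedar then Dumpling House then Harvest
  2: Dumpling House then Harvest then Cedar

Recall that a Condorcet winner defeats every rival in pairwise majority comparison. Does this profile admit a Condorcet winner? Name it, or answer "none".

Dumpling House

Pairwise majorities:
Cedar vs Dumpling House: 4 to 9, Dumpling House.
Cedar vs Harvest: 5+2+2 = 9 for Cedar, 4 for Harvest — Cedar by 9–4.
Dumpling House vs Harvest: Dumpling House preferred on 5+2+2 = 9 ballots; Dumpling House wins 9–4.
Dumpling House wins every pairwise contest, so Dumpling House is the Condorcet winner.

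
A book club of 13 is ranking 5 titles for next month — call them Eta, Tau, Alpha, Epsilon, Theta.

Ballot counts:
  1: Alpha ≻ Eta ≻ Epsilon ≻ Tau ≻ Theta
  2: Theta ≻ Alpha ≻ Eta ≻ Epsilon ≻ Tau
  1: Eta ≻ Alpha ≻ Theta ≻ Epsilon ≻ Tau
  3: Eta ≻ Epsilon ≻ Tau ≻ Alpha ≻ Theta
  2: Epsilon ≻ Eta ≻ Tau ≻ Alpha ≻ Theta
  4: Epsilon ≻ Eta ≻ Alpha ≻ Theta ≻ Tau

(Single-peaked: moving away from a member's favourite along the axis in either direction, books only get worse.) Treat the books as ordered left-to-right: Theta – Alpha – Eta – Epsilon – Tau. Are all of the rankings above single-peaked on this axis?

Axis positions: Theta=1, Alpha=2, Eta=3, Epsilon=4, Tau=5.
Group 1 (peak Alpha at position 2): ranking walks positions 2-3-4-5-1, expanding outward from the peak — single-peaked.
Group 2 (peak Theta at position 1): ranking walks positions 1-2-3-4-5, expanding outward from the peak — single-peaked.
Group 3 (peak Eta at position 3): ranking walks positions 3-2-1-4-5, expanding outward from the peak — single-peaked.
Group 4 (peak Eta at position 3): ranking walks positions 3-4-5-2-1, expanding outward from the peak — single-peaked.
Group 5 (peak Epsilon at position 4): ranking walks positions 4-3-5-2-1, expanding outward from the peak — single-peaked.
Group 6 (peak Epsilon at position 4): ranking walks positions 4-3-2-1-5, expanding outward from the peak — single-peaked.
Every ranking is single-peaked on this axis.

yes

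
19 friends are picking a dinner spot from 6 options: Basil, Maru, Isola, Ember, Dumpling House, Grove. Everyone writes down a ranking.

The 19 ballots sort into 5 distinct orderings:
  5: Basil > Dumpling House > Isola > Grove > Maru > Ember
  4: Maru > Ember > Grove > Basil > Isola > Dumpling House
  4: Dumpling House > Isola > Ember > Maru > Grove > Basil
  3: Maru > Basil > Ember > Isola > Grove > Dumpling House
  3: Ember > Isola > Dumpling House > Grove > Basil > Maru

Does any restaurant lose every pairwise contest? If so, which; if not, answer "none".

Head-to-head results (19 friends):
Basil vs Maru: Basil preferred on 5+3 = 8 ballots; Maru wins 11–8.
Basil vs Isola: Basil wins 12–7.
Basil vs Ember: Ember, 11–8.
Basil vs Dumpling House: 5+4+3 = 12 for Basil, 7 for Dumpling House — Basil by 12–7.
Basil–Grove: Grove 11–8.
Maru vs Isola: Isola, 12–7.
Maru vs Ember: Maru is ranked higher on 5+4+3 = 12 ballots, Ember on 7. Maru wins 12–7.
Maru vs Dumpling House: Dumpling House, 12–7.
Maru vs Grove: Maru preferred on 4+4+3 = 11 ballots; Maru wins 11–8.
Isola–Ember: Ember 10–9.
Isola vs Dumpling House: 4+3+3 = 10 for Isola, 9 for Dumpling House — Isola by 10–9.
Isola vs Grove: 15 to 4, Isola.
Ember vs Dumpling House: 4+3+3 = 10 for Ember, 9 for Dumpling House — Ember by 10–9.
Ember–Grove: Ember 14–5.
Dumpling House vs Grove: Dumpling House, 12–7.
Each restaurant has at least one pairwise win (Basil beats Isola; Maru beats Basil; Isola beats Maru; Ember beats Basil; Dumpling House beats Maru; Grove beats Basil) — no Condorcet loser.

none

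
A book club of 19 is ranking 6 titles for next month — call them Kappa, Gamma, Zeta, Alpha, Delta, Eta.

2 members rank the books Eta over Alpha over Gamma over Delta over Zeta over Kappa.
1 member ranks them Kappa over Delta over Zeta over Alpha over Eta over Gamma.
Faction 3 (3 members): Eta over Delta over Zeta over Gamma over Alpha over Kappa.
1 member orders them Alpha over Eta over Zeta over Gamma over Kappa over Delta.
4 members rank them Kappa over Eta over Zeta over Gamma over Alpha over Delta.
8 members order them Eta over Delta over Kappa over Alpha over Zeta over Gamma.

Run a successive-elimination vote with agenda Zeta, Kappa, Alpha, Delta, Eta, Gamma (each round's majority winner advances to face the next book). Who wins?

Round 1: Zeta vs Kappa — 6–13, Kappa advances.
Round 2: Kappa vs Alpha — 13–6, Kappa advances.
Round 3: Kappa vs Delta — 6–13, Delta advances.
Round 4: Delta vs Eta — 1–18, Eta advances.
Round 5: Eta vs Gamma — 19–0, Eta advances.
The agenda winner is Eta.

Eta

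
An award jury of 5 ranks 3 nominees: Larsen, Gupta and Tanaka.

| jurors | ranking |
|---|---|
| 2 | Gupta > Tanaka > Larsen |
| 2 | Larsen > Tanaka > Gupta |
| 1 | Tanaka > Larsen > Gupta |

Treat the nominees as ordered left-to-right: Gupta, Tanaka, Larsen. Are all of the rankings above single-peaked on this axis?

yes

Axis positions: Gupta=1, Tanaka=2, Larsen=3.
Ballot type 1 (peak Gupta at position 1): ranking walks positions 1-2-3, expanding outward from the peak — single-peaked.
Ballot type 2 (peak Larsen at position 3): ranking walks positions 3-2-1, expanding outward from the peak — single-peaked.
Ballot type 3 (peak Tanaka at position 2): ranking walks positions 2-3-1, expanding outward from the peak — single-peaked.
Every ranking is single-peaked on this axis.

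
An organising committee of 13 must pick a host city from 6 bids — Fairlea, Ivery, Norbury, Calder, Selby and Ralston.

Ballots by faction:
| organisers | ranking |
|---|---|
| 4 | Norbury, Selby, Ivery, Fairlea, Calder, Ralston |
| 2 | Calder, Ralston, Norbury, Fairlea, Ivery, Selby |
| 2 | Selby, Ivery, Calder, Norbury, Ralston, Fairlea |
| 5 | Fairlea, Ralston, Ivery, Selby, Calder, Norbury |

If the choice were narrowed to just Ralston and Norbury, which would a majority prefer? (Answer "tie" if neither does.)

Ballots ranking Ralston above Norbury: 2 + 5 = 7.
Ballots ranking Norbury above Ralston: 13 − 7 = 6.
Ralston wins the head-to-head 7–6.

Ralston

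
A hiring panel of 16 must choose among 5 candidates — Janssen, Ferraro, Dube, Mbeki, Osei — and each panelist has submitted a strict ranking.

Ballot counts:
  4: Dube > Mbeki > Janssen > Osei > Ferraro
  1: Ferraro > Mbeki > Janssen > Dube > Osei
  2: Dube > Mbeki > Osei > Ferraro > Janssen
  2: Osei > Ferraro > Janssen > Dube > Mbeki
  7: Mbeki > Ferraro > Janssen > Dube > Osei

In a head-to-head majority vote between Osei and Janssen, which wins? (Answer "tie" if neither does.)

Ballots ranking Osei above Janssen: 2 + 2 = 4.
Ballots ranking Janssen above Osei: 16 − 4 = 12.
Janssen wins the head-to-head 12–4.

Janssen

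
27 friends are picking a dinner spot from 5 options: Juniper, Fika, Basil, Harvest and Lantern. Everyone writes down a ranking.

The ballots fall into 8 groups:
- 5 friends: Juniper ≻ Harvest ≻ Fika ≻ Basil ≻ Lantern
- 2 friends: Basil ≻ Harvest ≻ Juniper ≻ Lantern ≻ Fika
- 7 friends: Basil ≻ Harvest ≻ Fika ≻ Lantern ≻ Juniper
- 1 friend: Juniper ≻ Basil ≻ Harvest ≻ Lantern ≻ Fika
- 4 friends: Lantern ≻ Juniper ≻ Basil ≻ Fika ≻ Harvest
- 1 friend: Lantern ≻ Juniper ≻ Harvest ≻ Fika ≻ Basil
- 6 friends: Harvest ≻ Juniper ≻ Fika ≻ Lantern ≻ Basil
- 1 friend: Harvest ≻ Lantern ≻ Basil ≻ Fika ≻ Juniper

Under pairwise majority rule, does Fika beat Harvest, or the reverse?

Harvest

Ballots ranking Fika above Harvest: 4.
Ballots ranking Harvest above Fika: 27 − 4 = 23.
Harvest wins the head-to-head 23–4.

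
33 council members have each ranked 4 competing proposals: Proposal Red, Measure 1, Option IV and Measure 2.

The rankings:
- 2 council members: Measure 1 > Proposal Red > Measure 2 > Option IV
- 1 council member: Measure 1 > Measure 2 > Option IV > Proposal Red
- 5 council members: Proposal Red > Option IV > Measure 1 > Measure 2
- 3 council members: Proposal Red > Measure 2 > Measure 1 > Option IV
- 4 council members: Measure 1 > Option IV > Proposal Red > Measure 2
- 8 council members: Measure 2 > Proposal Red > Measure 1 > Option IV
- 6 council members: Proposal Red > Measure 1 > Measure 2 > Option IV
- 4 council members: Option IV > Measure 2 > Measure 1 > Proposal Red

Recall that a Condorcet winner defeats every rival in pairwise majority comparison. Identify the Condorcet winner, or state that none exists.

Pairwise majorities:
Proposal Red vs Measure 1: 22 to 11, Proposal Red.
Proposal Red vs Option IV: 2+5+3+8+6 = 24 for Proposal Red, 9 for Option IV — Proposal Red by 24–9.
Proposal Red vs Measure 2: Proposal Red is ranked higher on 2+5+3+4+6 = 20 ballots, Measure 2 on 13. Proposal Red wins 20–13.
Measure 1 vs Option IV: Measure 1 wins 24–9.
Measure 1 vs Measure 2: 2+1+5+4+6 = 18 for Measure 1, 15 for Measure 2 — Measure 1 by 18–15.
Option IV vs Measure 2: Measure 2 wins 20–13.
Proposal Red beats each of Measure 1, Option IV, Measure 2 — Proposal Red is the Condorcet winner.

Proposal Red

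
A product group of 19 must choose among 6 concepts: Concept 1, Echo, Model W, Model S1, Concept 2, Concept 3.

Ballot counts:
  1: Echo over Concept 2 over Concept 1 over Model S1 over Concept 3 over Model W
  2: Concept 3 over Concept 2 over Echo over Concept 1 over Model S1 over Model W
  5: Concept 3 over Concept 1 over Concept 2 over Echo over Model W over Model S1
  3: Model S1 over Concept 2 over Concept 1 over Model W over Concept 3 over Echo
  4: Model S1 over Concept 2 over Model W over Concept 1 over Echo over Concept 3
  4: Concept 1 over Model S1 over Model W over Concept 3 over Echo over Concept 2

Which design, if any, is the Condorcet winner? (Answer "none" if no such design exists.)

Head-to-head results (19 engineers):
Concept 1 vs Echo: Concept 1 is ranked higher on 5+3+4+4 = 16 ballots, Echo on 3. Concept 1 wins 16–3.
Concept 1 vs Model W: 1+2+5+3+4 = 15 for Concept 1, 4 for Model W — Concept 1 by 15–4.
Concept 1 vs Model S1: 1+2+5+4 = 12 for Concept 1, 7 for Model S1 — Concept 1 by 12–7.
Concept 1 vs Concept 2: Concept 1 is ranked higher on 5+4 = 9 ballots, Concept 2 on 10. Concept 2 wins 10–9.
Concept 1 vs Concept 3: Concept 1 is ranked higher on 1+3+4+4 = 12 ballots, Concept 3 on 7. Concept 1 wins 12–7.
Echo vs Model W: Echo preferred on 1+2+5 = 8 ballots; Model W wins 11–8.
Echo vs Model S1: Echo is ranked higher on 1+2+5 = 8 ballots, Model S1 on 11. Model S1 wins 11–8.
Echo vs Concept 2: 5 to 14, Concept 2.
Echo vs Concept 3: 5 to 14, Concept 3.
Model W vs Model S1: 5 for Model W, 14 for Model S1 — Model S1 by 14–5.
Model W vs Concept 2: Model W preferred on 4 ballots; Concept 2 wins 15–4.
Model W vs Concept 3: Model W is ranked higher on 3+4+4 = 11 ballots, Concept 3 on 8. Model W wins 11–8.
Model S1 vs Concept 2: 3+4+4 = 11 for Model S1, 8 for Concept 2 — Model S1 by 11–8.
Model S1 vs Concept 3: Model S1 preferred on 1+3+4+4 = 12 ballots; Model S1 wins 12–7.
Concept 2 vs Concept 3: 8 to 11, Concept 3.
Every design loses at least once (Concept 1 loses to Concept 2; Echo loses to Concept 1; Model W loses to Concept 1; Model S1 loses to Concept 1; Concept 2 loses to Model S1; Concept 3 loses to Concept 1). The majority relation contains the cycle Concept 1 beats Model S1 beats Concept 2 beats Concept 1, so there is no Condorcet winner.

none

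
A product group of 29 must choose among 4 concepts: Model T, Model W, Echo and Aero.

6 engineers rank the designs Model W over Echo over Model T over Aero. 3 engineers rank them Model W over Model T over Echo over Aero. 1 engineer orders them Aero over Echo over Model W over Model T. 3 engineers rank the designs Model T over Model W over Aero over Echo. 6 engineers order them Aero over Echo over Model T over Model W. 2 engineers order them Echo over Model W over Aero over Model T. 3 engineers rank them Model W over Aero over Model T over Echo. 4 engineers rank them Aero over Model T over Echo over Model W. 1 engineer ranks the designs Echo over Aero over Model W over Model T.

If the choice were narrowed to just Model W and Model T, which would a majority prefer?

Model W

Ballots ranking Model W above Model T: 6 + 3 + 1 + 2 + 3 + 1 = 16.
Ballots ranking Model T above Model W: 29 − 16 = 13.
Model W wins the head-to-head 16–13.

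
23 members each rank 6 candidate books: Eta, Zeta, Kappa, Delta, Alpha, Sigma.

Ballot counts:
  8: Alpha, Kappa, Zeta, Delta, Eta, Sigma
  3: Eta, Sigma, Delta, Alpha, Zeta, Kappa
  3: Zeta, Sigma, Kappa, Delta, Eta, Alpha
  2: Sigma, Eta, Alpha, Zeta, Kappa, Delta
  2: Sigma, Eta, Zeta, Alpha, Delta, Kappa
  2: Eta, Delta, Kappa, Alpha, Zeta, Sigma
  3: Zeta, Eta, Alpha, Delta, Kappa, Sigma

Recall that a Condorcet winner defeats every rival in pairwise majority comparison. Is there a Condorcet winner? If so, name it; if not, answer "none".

none

Check each pair by majority over 23 ballots:
Eta vs Zeta: 9 to 14, Zeta.
Eta vs Kappa: 3+2+2+2+3 = 12 for Eta, 11 for Kappa — Eta by 12–11.
Eta vs Delta: 12 to 11, Eta.
Eta vs Alpha: 3+3+2+2+2+3 = 15 for Eta, 8 for Alpha — Eta by 15–8.
Eta vs Sigma: Eta is ranked higher on 8+3+2+3 = 16 ballots, Sigma on 7. Eta wins 16–7.
Zeta vs Kappa: Zeta preferred on 3+3+2+2+3 = 13 ballots; Zeta wins 13–10.
Zeta vs Delta: Zeta is ranked higher on 8+3+2+2+3 = 18 ballots, Delta on 5. Zeta wins 18–5.
Zeta vs Alpha: Zeta preferred on 3+2+3 = 8 ballots; Alpha wins 15–8.
Zeta vs Sigma: Zeta is ranked higher on 8+3+2+3 = 16 ballots, Sigma on 7. Zeta wins 16–7.
Kappa vs Delta: Kappa is ranked higher on 8+3+2 = 13 ballots, Delta on 10. Kappa wins 13–10.
Kappa vs Alpha: Kappa preferred on 3+2 = 5 ballots; Alpha wins 18–5.
Kappa vs Sigma: Kappa is ranked higher on 8+2+3 = 13 ballots, Sigma on 10. Kappa wins 13–10.
Delta vs Alpha: 3+3+2 = 8 for Delta, 15 for Alpha — Alpha by 15–8.
Delta vs Sigma: 13 to 10, Delta.
Alpha vs Sigma: Alpha is ranked higher on 8+2+3 = 13 ballots, Sigma on 10. Alpha wins 13–10.
No book is unbeaten: Eta loses to Zeta; Zeta loses to Alpha; Kappa loses to Eta; Delta loses to Eta; Alpha loses to Eta; Sigma loses to Eta. In particular Eta → Alpha → Zeta → Eta is a majority cycle — no Condorcet winner exists.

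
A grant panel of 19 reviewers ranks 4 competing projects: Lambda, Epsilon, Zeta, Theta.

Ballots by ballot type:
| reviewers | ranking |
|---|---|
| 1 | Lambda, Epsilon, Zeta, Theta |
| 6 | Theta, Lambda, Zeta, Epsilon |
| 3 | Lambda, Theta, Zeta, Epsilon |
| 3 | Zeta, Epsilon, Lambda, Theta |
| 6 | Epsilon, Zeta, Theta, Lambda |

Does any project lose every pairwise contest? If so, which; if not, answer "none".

Head-to-head results (19 reviewers):
Lambda vs Epsilon: Lambda preferred on 1+6+3 = 10 ballots; Lambda wins 10–9.
Lambda vs Zeta: Lambda is ranked higher on 1+6+3 = 10 ballots, Zeta on 9. Lambda wins 10–9.
Lambda–Theta: Theta 12–7.
Epsilon vs Zeta: Zeta, 12–7.
Epsilon–Theta: Epsilon 10–9.
Zeta vs Theta: Zeta preferred on 1+3+6 = 10 ballots; Zeta wins 10–9.
Each project has at least one pairwise win (Lambda beats Epsilon; Epsilon beats Theta; Zeta beats Epsilon; Theta beats Lambda) — no Condorcet loser.

none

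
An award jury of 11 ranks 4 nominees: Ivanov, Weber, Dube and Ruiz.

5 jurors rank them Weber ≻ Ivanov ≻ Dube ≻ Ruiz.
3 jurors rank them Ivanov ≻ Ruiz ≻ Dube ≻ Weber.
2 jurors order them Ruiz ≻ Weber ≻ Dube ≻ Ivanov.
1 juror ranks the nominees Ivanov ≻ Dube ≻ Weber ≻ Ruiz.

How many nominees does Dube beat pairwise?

1

Dube against each rival (11 jurors):
Dube–Ivanov: Ivanov 9–2.
Dube vs Weber: Weber, 7–4.
Dube–Ruiz: Dube 6–5.
Dube beats Ruiz; loses to Ivanov, Weber — 1 pairwise win.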